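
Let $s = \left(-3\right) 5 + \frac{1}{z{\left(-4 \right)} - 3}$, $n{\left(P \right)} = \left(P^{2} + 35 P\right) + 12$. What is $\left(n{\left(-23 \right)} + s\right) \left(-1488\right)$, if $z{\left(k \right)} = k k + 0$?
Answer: $\frac{5395488}{13} \approx 4.1504 \cdot 10^{5}$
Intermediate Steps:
$n{\left(P \right)} = 12 + P^{2} + 35 P$
$z{\left(k \right)} = k^{2}$ ($z{\left(k \right)} = k^{2} + 0 = k^{2}$)
$s = - \frac{194}{13}$ ($s = \left(-3\right) 5 + \frac{1}{\left(-4\right)^{2} - 3} = -15 + \frac{1}{16 - 3} = -15 + \frac{1}{13} = - \frac{194}{13} \approx -14.923$)
$\left(n{\left(-23 \right)} + s\right) \left(-1488\right) = \left(\left(12 + \left(-23\right)^{2} + 35 \left(-23\right)\right) - \frac{194}{13}\right) \left(-1488\right) = \left(\left(12 + 529 - 805\right) - \frac{194}{13}\right) \left(-1488\right) = \left(-264 - \frac{194}{13}\right) \left(-1488\right) = \left(- \frac{3626}{13}\right) \left(-1488\right) = \frac{5395488}{13}$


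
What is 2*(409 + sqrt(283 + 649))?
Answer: 818 + 4*sqrt(233) ≈ 879.06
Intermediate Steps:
2*(409 + sqrt(283 + 649)) = 2*(409 + sqrt(932)) = 2*(409 + 2*sqrt(233)) = 818 + 4*sqrt(233)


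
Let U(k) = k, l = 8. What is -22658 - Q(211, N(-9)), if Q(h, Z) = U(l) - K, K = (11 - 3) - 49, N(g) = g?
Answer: -22707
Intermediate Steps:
K = -41 (K = 8 - 49 = -41)
Q(h, Z) = 49 (Q(h, Z) = 8 - 1*(-41) = 8 + 41 = 49)
-22658 - Q(211, N(-9)) = -22658 - 1*49 = -22658 - 49 = -22707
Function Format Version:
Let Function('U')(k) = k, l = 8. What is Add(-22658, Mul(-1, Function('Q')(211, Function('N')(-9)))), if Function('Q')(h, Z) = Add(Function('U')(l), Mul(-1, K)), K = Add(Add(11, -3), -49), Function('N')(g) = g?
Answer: -22707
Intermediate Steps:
K = -41 (K = Add(8, -49) = -41)
Function('Q')(h, Z) = 49 (Function('Q')(h, Z) = Add(8, Mul(-1, -41)) = Add(8, 41) = 49)
Add(-22658, Mul(-1, Function('Q')(211, Function('N')(-9)))) = Add(-22658, Mul(-1, 49)) = Add(-22658, -49) = -22707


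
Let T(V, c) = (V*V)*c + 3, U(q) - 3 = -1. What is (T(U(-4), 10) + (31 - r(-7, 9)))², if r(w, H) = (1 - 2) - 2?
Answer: 5929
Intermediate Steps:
U(q) = 2 (U(q) = 3 - 1 = 2)
T(V, c) = 3 + c*V² (T(V, c) = V²*c + 3 = c*V² + 3 = 3 + c*V²)
r(w, H) = -3 (r(w, H) = -1 - 2 = -3)
(T(U(-4), 10) + (31 - r(-7, 9)))² = ((3 + 10*2²) + (31 - 1*(-3)))² = ((3 + 10*4) + (31 + 3))² = ((3 + 40) + 34)² = (43 + 34)² = 77² = 5929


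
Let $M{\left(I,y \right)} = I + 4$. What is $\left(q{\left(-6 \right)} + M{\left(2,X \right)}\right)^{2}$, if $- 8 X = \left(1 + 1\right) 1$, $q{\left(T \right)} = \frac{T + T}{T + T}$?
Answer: $49$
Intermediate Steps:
$q{\left(T \right)} = 1$ ($q{\left(T \right)} = \frac{2 T}{2 T} = 2 T \frac{1}{2 T} = 1$)
$X = - \frac{1}{4}$ ($X = - \frac{\left(1 + 1\right) 1}{8} = - \frac{2 \cdot 1}{8} = \left(- \frac{1}{8}\right) 2 = - \frac{1}{4} \approx -0.25$)
$M{\left(I,y \right)} = 4 + I$
$\left(q{\left(-6 \right)} + M{\left(2,X \right)}\right)^{2} = \left(1 + \left(4 + 2\right)\right)^{2} = \left(1 + 6\right)^{2} = 7^{2} = 49$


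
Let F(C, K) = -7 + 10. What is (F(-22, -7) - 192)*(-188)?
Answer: 35532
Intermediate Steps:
F(C, K) = 3
(F(-22, -7) - 192)*(-188) = (3 - 192)*(-188) = -189*(-188) = 35532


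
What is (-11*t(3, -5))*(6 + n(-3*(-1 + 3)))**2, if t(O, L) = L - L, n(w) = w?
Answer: 0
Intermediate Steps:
t(O, L) = 0
(-11*t(3, -5))*(6 + n(-3*(-1 + 3)))**2 = (-11*0)*(6 - 3*(-1 + 3))**2 = 0*(6 - 3*2)**2 = 0*(6 - 6)**2 = 0*0**2 = 0*0 = 0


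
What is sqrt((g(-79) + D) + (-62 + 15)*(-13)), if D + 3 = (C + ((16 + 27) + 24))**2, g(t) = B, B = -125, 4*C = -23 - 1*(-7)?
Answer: 2*sqrt(1113) ≈ 66.723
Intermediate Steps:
C = -4 (C = (-23 - 1*(-7))/4 = (-23 + 7)/4 = (1/4)*(-16) = -4)
g(t) = -125
D = 3966 (D = -3 + (-4 + ((16 + 27) + 24))**2 = -3 + (-4 + (43 + 24))**2 = -3 + (-4 + 67)**2 = -3 + 63**2 = -3 + 3969 = 3966)
sqrt((g(-79) + D) + (-62 + 15)*(-13)) = sqrt((-125 + 3966) + (-62 + 15)*(-13)) = sqrt(3841 - 47*(-13)) = sqrt(3841 + 611) = sqrt(4452) = 2*sqrt(1113)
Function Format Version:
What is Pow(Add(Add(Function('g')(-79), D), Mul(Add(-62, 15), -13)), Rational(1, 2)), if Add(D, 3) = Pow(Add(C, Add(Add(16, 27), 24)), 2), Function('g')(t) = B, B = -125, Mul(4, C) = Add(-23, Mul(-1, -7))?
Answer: Mul(2, Pow(1113, Rational(1, 2))) ≈ 66.723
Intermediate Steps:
C = -4 (C = Mul(Rational(1, 4), Add(-23, Mul(-1, -7))) = Mul(Rational(1, 4), Add(-23, 7)) = Mul(Rational(1, 4), -16) = -4)
Function('g')(t) = -125
D = 3966 (D = Add(-3, Pow(Add(-4, Add(Add(16, 27), 24)), 2)) = Add(-3, Pow(Add(-4, Add(43, 24)), 2)) = Add(-3, Pow(Add(-4, 67), 2)) = Add(-3, Pow(63, 2)) = Add(-3, 3969) = 3966)
Pow(Add(Add(Function('g')(-79), D), Mul(Add(-62, 15), -13)), Rational(1, 2)) = Pow(Add(Add(-125, 3966), Mul(Add(-62, 15), -13)), Rational(1, 2)) = Pow(Add(3841, Mul(-47, -13)), Rational(1, 2)) = Pow(Add(3841, 611), Rational(1, 2)) = Pow(4452, Rational(1, 2)) = Mul(2, Pow(1113, Rational(1, 2)))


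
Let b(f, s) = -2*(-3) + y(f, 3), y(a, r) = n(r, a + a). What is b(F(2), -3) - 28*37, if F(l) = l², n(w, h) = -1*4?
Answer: -1034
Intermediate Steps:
n(w, h) = -4
y(a, r) = -4
b(f, s) = 2 (b(f, s) = -2*(-3) - 4 = 6 - 4 = 2)
b(F(2), -3) - 28*37 = 2 - 28*37 = 2 - 1036 = -1034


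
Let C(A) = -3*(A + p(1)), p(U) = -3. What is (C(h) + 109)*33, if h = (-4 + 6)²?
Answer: 3498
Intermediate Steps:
h = 4 (h = 2² = 4)
C(A) = 9 - 3*A (C(A) = -3*(A - 3) = -3*(-3 + A) = 9 - 3*A)
(C(h) + 109)*33 = ((9 - 3*4) + 109)*33 = ((9 - 12) + 109)*33 = (-3 + 109)*33 = 106*33 = 3498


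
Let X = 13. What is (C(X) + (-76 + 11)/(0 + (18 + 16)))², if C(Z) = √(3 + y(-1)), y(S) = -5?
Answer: 1913/1156 - 65*I*√2/17 ≈ 1.6548 - 5.4073*I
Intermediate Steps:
C(Z) = I*√2 (C(Z) = √(3 - 5) = √(-2) = I*√2)
(C(X) + (-76 + 11)/(0 + (18 + 16)))² = (I*√2 + (-76 + 11)/(0 + (18 + 16)))² = (I*√2 - 65/(0 + 34))² = (I*√2 - 65/34)² = (-65/34 + I*√2)²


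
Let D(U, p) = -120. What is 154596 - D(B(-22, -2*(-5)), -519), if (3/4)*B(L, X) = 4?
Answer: 154716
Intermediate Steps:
B(L, X) = 16/3 (B(L, X) = (4/3)*4 = 16/3)
154596 - D(B(-22, -2*(-5)), -519) = 154596 - 1*(-120) = 154596 + 120 = 154716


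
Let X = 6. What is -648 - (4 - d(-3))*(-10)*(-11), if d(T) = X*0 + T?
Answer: -1418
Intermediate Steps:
d(T) = T (d(T) = 6*0 + T = 0 + T = T)
-648 - (4 - d(-3))*(-10)*(-11) = -648 - (4 - 1*(-3))*(-10)*(-11) = -648 - (4 + 3)*(-10)*(-11) = -648 - 7*(-10)*(-11) = -648 - (-70)*(-11) = -648 - 1*770 = -648 - 770 = -1418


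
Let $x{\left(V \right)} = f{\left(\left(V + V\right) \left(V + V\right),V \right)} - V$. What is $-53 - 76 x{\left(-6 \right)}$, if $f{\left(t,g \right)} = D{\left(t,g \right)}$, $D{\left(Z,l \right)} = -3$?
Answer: $-281$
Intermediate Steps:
$f{\left(t,g \right)} = -3$
$x{\left(V \right)} = -3 - V$
$-53 - 76 x{\left(-6 \right)} = -53 - 76 \left(-3 - -6\right) = -53 - 76 \left(-3 + 6\right) = -53 - 228 = -281$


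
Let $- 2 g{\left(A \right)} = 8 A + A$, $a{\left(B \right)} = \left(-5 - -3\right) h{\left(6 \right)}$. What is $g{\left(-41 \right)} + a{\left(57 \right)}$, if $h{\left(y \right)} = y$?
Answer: $\frac{345}{2} \approx 172.5$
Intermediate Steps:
$a{\left(B \right)} = -12$ ($a{\left(B \right)} = \left(-5 - -3\right) 6 = \left(-5 + 3\right) 6 = \left(-2\right) 6 = -12$)
$g{\left(A \right)} = - \frac{9 A}{2}$ ($g{\left(A \right)} = - \frac{8 A + A}{2} = - \frac{9 A}{2}$)
$g{\left(-41 \right)} + a{\left(57 \right)} = \left(- \frac{9}{2}\right) \left(-41\right) - 12 = \frac{369}{2} - 12 = \frac{345}{2}$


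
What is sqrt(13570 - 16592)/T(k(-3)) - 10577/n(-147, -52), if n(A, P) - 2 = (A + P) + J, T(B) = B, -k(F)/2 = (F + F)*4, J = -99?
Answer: 10577/296 + I*sqrt(3022)/48 ≈ 35.733 + 1.1453*I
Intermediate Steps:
k(F) = -16*F (k(F) = -2*(F + F)*4 = -2*2*F*4 = -16*F)
n(A, P) = -97 + A + P (n(A, P) = 2 + ((A + P) - 99) = 2 + (-99 + A + P) = -97 + A + P)
sqrt(13570 - 16592)/T(k(-3)) - 10577/n(-147, -52) = sqrt(13570 - 16592)/((-16*(-3))) - 10577/(-97 - 147 - 52) = sqrt(-3022)/48 - 10577/(-296) = (I*sqrt(3022))*(1/48) - 10577*(-1/296) = I*sqrt(3022)/48 + 10577/296 = 10577/296 + I*sqrt(3022)/48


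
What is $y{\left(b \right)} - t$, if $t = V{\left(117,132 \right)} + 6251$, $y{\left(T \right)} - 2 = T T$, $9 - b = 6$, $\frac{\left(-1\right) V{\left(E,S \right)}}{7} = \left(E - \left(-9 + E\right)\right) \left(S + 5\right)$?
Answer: $2391$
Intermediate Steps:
$V{\left(E,S \right)} = -315 - 63 S$ ($V{\left(E,S \right)} = - 7 \left(E - \left(-9 + E\right)\right) \left(S + 5\right) = - 7 \cdot 9 \left(5 + S\right) = - 7 \left(45 + 9 S\right) = -315 - 63 S$)
$b = 3$ ($b = 9 - 6 = 3$)
$y{\left(T \right)} = 2 + T^{2}$ ($y{\left(T \right)} = 2 + T T = 2 + T^{2}$)
$t = -2380$ ($t = \left(-315 - 8316\right) + 6251 = -8631 + 6251 = -2380$)
$y{\left(b \right)} - t = \left(2 + 3^{2}\right) - -2380 = \left(2 + 9\right) + 2380 = 11 + 2380 = 2391$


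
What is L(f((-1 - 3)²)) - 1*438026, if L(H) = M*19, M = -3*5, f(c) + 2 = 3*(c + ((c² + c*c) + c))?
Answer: -438311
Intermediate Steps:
f(c) = -2 + 6*c + 6*c² (f(c) = -2 + 3*(c + ((c² + c*c) + c)) = -2 + 3*(c + ((c² + c²) + c)) = -2 + 3*(c + (2*c² + c)) = -2 + 3*(c + (c + 2*c²)) = -2 + 3*(2*c + 2*c²) = -2 + (6*c + 6*c²) = -2 + 6*c + 6*c²)
M = -15
L(H) = -285 (L(H) = -15*19 = -285)
L(f((-1 - 3)²)) - 1*438026 = -285 - 1*438026 = -285 - 438026 = -438311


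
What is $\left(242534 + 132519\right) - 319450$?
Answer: $55603$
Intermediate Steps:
$\left(242534 + 132519\right) - 319450 = 375053 - 319450 = 55603$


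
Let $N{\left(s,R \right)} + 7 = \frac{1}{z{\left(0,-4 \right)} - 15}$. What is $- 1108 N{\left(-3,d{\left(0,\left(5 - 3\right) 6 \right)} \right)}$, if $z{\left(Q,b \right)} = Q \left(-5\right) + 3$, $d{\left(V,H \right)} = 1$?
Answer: $\frac{23545}{3} \approx 7848.3$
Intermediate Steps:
$z{\left(Q,b \right)} = 3 - 5 Q$ ($z{\left(Q,b \right)} = - 5 Q + 3 = 3 - 5 Q$)
$N{\left(s,R \right)} = - \frac{85}{12}$ ($N{\left(s,R \right)} = -7 + \frac{1}{\left(3 - 0\right) - 15} = -7 + \frac{1}{\left(3 + 0\right) - 15} = -7 + \frac{1}{3 - 15} = -7 + \frac{1}{-12} = -7 - \frac{1}{12} = - \frac{85}{12}$)
$- 1108 N{\left(-3,d{\left(0,\left(5 - 3\right) 6 \right)} \right)} = \left(-1108\right) \left(- \frac{85}{12}\right) = \frac{23545}{3}$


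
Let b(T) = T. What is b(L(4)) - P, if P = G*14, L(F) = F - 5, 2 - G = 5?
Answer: 41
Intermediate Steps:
G = -3 (G = 2 - 1*5 = 2 - 5 = -3)
L(F) = -5 + F
P = -42 (P = -3*14 = -42)
b(L(4)) - P = (-5 + 4) - 1*(-42) = -1 + 42 = 41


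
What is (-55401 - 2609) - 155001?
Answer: -213011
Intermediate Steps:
(-55401 - 2609) - 155001 = -58010 - 155001 = -213011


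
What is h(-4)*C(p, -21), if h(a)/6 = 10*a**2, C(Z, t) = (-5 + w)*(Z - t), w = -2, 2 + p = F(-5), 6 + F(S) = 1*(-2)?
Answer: -73920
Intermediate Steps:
F(S) = -8 (F(S) = -6 + 1*(-2) = -6 - 2 = -8)
p = -10 (p = -2 - 8 = -10)
C(Z, t) = -7*Z + 7*t (C(Z, t) = (-5 - 2)*(Z - t) = -7*(Z - t) = -7*Z + 7*t)
h(a) = 60*a**2 (h(a) = 6*(10*a**2) = 60*a**2)
h(-4)*C(p, -21) = (60*(-4)**2)*(-7*(-10) + 7*(-21)) = (60*16)*(70 - 147) = 960*(-77) = -73920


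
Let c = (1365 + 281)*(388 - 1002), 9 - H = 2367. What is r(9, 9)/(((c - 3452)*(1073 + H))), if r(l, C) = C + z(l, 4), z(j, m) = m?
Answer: 13/1303113360 ≈ 9.9761e-9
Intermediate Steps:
H = -2358 (H = 9 - 1*2367 = 9 - 2367 = -2358)
c = -1010644 (c = 1646*(-614) = -1010644)
r(l, C) = 4 + C (r(l, C) = C + 4 = 4 + C)
r(9, 9)/(((c - 3452)*(1073 + H))) = (4 + 9)/(((-1010644 - 3452)*(1073 - 2358))) = 13/((-1014096*(-1285))) = 13/1303113360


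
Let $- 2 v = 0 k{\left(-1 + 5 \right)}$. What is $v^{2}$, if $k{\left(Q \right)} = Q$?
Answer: $0$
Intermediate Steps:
$v = 0$ ($v = - \frac{0 \left(-1 + 5\right)}{2} = - \frac{0 \cdot 4}{2} = \left(- \frac{1}{2}\right) 0 = 0$)
$v^{2} = 0^{2} = 0$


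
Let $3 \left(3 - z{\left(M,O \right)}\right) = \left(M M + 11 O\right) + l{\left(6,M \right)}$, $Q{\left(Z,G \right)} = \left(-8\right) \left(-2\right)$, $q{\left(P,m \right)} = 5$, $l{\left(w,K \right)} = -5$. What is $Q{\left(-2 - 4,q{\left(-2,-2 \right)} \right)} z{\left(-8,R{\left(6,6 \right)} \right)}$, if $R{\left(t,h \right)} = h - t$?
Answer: $- \frac{800}{3} \approx -266.67$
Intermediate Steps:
$Q{\left(Z,G \right)} = 16$
$z{\left(M,O \right)} = \frac{14}{3} - \frac{11 O}{3} - \frac{M^{2}}{3}$ ($z{\left(M,O \right)} = 3 - \frac{\left(M M + 11 O\right) - 5}{3} = 3 - \frac{\left(M^{2} + 11 O\right) - 5}{3} = 3 - \frac{-5 + M^{2} + 11 O}{3} = 3 - \left(- \frac{5}{3} + \frac{M^{2}}{3} + \frac{11 O}{3}\right) = \frac{14}{3} - \frac{11 O}{3} - \frac{M^{2}}{3}$)
$Q{\left(-2 - 4,q{\left(-2,-2 \right)} \right)} z{\left(-8,R{\left(6,6 \right)} \right)} = 16 \left(\frac{14}{3} - \frac{11 \left(6 - 6\right)}{3} - \frac{\left(-8\right)^{2}}{3}\right) = 16 \left(\frac{14}{3} - \frac{11 \left(6 - 6\right)}{3} - \frac{64}{3}\right) = 16 \left(\frac{14}{3} - 0 - \frac{64}{3}\right) = 16 \left(\frac{14}{3} + 0 - \frac{64}{3}\right) = 16 \left(- \frac{50}{3}\right) = - \frac{800}{3}$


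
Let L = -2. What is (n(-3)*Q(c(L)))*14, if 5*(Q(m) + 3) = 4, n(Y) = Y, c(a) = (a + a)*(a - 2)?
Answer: 462/5 ≈ 92.400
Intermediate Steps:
c(a) = 2*a*(-2 + a) (c(a) = (2*a)*(-2 + a) = 2*a*(-2 + a))
Q(m) = -11/5 (Q(m) = -3 + (⅕)*4 = -3 + ⅘ = -11/5)
(n(-3)*Q(c(L)))*14 = -3*(-11/5)*14 = (33/5)*14 = 462/5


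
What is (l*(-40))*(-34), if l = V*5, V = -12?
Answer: -81600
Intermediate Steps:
l = -60 (l = -12*5 = -60)
(l*(-40))*(-34) = -60*(-40)*(-34) = 2400*(-34) = -81600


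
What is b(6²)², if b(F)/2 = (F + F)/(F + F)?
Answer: 4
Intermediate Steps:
b(F) = 2 (b(F) = 2*((F + F)/(F + F)) = 2*((2*F)/((2*F))) = 2*((2*F)*(1/(2*F))) = 2*1 = 2)
b(6²)² = 2² = 4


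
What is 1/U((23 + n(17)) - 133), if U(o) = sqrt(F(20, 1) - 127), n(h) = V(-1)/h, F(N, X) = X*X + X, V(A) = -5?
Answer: -I*sqrt(5)/25 ≈ -0.089443*I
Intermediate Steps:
F(N, X) = X + X**2 (F(N, X) = X**2 + X = X + X**2)
n(h) = -5/h
U(o) = 5*I*sqrt(5) (U(o) = sqrt(1*(1 + 1) - 127) = sqrt(1*2 - 127) = sqrt(2 - 127) = sqrt(-125) = 5*I*sqrt(5))
1/U((23 + n(17)) - 133) = 1/(5*I*sqrt(5)) = -I*sqrt(5)/25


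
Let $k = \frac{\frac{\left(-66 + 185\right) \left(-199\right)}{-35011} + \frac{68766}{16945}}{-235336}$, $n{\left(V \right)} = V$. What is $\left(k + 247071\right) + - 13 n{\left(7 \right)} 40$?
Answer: $\frac{33986804959179872349}{139615763653720} \approx 2.4343 \cdot 10^{5}$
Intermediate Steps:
$k = - \frac{2808840971}{139615763653720}$ ($k = \left(119 \left(-199\right) \left(- \frac{1}{35011}\right) + 68766 \cdot \frac{1}{16945}\right) \left(- \frac{1}{235336}\right) = \left(\left(-23681\right) \left(- \frac{1}{35011}\right) + \frac{68766}{16945}\right) \left(- \frac{1}{235336}\right) = \left(\frac{23681}{35011} + \frac{68766}{16945}\right) \left(- \frac{1}{235336}\right) = \frac{2808840971}{593261395} \left(- \frac{1}{235336}\right) = - \frac{2808840971}{139615763653720} \approx -2.0118 \cdot 10^{-5}$)
$\left(k + 247071\right) + - 13 n{\left(7 \right)} 40 = \left(- \frac{2808840971}{139615763653720} + 247071\right) + \left(-13\right) 7 \cdot 40 = \frac{34495006338879413149}{139615763653720} - 3640 = \frac{33986804959179872349}{139615763653720}$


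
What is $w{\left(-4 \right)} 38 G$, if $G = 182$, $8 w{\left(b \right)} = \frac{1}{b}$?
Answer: $- \frac{1729}{8} \approx -216.13$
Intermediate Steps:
$w{\left(b \right)} = \frac{1}{8 b}$
$w{\left(-4 \right)} 38 G = \frac{1}{8 \left(-4\right)} 38 \cdot 182 = \frac{1}{8} \left(- \frac{1}{4}\right) 38 \cdot 182 = \left(- \frac{1}{32}\right) 38 \cdot 182 = \left(- \frac{19}{16}\right) 182 = - \frac{1729}{8}$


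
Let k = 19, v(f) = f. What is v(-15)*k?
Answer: -285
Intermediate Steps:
v(-15)*k = -15*19 = -285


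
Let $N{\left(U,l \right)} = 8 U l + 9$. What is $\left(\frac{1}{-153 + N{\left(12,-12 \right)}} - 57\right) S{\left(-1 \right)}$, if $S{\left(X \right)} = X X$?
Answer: $- \frac{73873}{1296} \approx -57.001$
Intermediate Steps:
$N{\left(U,l \right)} = 9 + 8 U l$ ($N{\left(U,l \right)} = 8 U l + 9 = 9 + 8 U l$)
$S{\left(X \right)} = X^{2}$
$\left(\frac{1}{-153 + N{\left(12,-12 \right)}} - 57\right) S{\left(-1 \right)} = \left(\frac{1}{-153 + \left(9 + 8 \cdot 12 \left(-12\right)\right)} - 57\right) \left(-1\right)^{2} = \left(\frac{1}{-153 + \left(9 - 1152\right)} - 57\right) 1 = \left(\frac{1}{-153 - 1143} - 57\right) 1 = \left(\frac{1}{-1296} - 57\right) 1 = \left(- \frac{1}{1296} - 57\right) 1 = \left(- \frac{73873}{1296}\right) 1 = - \frac{73873}{1296}$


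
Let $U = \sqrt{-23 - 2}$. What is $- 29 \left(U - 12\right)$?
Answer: $348 - 145 i \approx 348.0 - 145.0 i$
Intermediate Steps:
$U = 5 i$ ($U = \sqrt{-25} = 5 i \approx 5.0 i$)
$- 29 \left(U - 12\right) = - 29 \left(5 i - 12\right) = - 29 \left(-12 + 5 i\right) = 348 - 145 i$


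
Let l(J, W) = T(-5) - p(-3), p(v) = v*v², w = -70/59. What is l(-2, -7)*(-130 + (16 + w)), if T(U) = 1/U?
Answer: -910664/295 ≈ -3087.0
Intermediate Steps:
w = -70/59 (w = -70*1/59 = -70/59 ≈ -1.1864)
p(v) = v³
l(J, W) = 134/5 (l(J, W) = 1/(-5) - 1*(-3)³ = -⅕ - 1*(-27) = -⅕ + 27 = 134/5)
l(-2, -7)*(-130 + (16 + w)) = 134*(-130 + (16 - 70/59))/5 = 134*(-130 + 874/59)/5 = (134/5)*(-6796/59) = -910664/295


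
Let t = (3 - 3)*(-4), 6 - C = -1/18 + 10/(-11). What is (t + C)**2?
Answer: 1901641/39204 ≈ 48.506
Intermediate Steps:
C = 1379/198 (C = 6 - (-1/18 + 10/(-11)) = 6 - (-1*1/18 + 10*(-1/11)) = 6 - (-1/18 - 10/11) = 6 - 1*(-191/198) = 6 + 191/198 = 1379/198 ≈ 6.9646)
t = 0 (t = 0*(-4) = 0)
(t + C)**2 = (0 + 1379/198)**2 = (1379/198)**2 = 1901641/39204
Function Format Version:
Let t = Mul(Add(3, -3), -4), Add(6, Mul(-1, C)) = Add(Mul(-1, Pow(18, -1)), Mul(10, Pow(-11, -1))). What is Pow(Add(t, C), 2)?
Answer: Rational(1901641, 39204) ≈ 48.506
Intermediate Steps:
C = Rational(1379, 198) (C = Add(6, Mul(-1, Add(Mul(-1, Pow(18, -1)), Mul(10, Pow(-11, -1))))) = Add(6, Mul(-1, Add(Mul(-1, Rational(1, 18)), Mul(10, Rational(-1, 11))))) = Add(6, Mul(-1, Add(Rational(-1, 18), Rational(-10, 11)))) = Add(6, Mul(-1, Rational(-191, 198))) = Add(6, Rational(191, 198)) = Rational(1379, 198) ≈ 6.9646)
t = 0 (t = Mul(0, -4) = 0)
Pow(Add(t, C), 2) = Pow(Add(0, Rational(1379, 198)), 2) = Pow(Rational(1379, 198), 2) = Rational(1901641, 39204)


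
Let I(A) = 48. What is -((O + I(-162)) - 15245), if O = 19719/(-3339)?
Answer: 805754/53 ≈ 15203.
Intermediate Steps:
O = -313/53 (O = 19719*(-1/3339) = -313/53 ≈ -5.9057)
-((O + I(-162)) - 15245) = -((-313/53 + 48) - 15245) = -(2231/53 - 15245) = -1*(-805754/53) = 805754/53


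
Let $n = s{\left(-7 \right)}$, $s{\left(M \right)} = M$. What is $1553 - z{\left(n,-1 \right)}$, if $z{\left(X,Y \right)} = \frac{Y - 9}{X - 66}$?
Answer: $\frac{113359}{73} \approx 1552.9$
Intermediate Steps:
$n = -7$
$z{\left(X,Y \right)} = \frac{-9 + Y}{-66 + X}$
$1553 - z{\left(n,-1 \right)} = 1553 - \frac{-9 - 1}{-66 - 7} = 1553 - \frac{1}{-73} \left(-10\right) = 1553 - \left(- \frac{1}{73}\right) \left(-10\right) = 1553 - \frac{10}{73} = \frac{113359}{73}$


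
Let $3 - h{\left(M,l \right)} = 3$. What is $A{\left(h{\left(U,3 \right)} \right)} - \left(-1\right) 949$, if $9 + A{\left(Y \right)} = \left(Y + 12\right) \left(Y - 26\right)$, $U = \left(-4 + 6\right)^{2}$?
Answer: $628$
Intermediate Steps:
$U = 4$ ($U = 2^{2} = 4$)
$h{\left(M,l \right)} = 0$ ($h{\left(M,l \right)} = 3 - 3 = 0$)
$A{\left(Y \right)} = -9 + \left(-26 + Y\right) \left(12 + Y\right)$ ($A{\left(Y \right)} = -9 + \left(Y + 12\right) \left(Y - 26\right) = -9 + \left(12 + Y\right) \left(-26 + Y\right) = -9 + \left(-26 + Y\right) \left(12 + Y\right)$)
$A{\left(h{\left(U,3 \right)} \right)} - \left(-1\right) 949 = \left(-321 + 0^{2} - 0\right) - \left(-1\right) 949 = \left(-321 + 0 + 0\right) - -949 = -321 + 949 = 628$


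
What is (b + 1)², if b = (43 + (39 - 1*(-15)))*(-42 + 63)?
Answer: 4153444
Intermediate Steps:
b = 2037 (b = (43 + (39 + 15))*21 = (43 + 54)*21 = 97*21 = 2037)
(b + 1)² = (2037 + 1)² = 2038² = 4153444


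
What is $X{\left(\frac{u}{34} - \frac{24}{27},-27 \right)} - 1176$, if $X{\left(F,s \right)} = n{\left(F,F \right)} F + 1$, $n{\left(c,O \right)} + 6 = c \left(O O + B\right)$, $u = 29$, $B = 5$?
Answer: $- \frac{10300100345723}{8767700496} \approx -1174.8$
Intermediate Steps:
$n{\left(c,O \right)} = -6 + c \left(5 + O^{2}\right)$ ($n{\left(c,O \right)} = -6 + c \left(O O + 5\right) = -6 + c \left(O^{2} + 5\right) = -6 + c \left(5 + O^{2}\right)$)
$X{\left(F,s \right)} = 1 + F \left(-6 + F^{3} + 5 F\right)$ ($X{\left(F,s \right)} = \left(-6 + 5 F + F F^{2}\right) F + 1 = \left(-6 + 5 F + F^{3}\right) F + 1 = \left(-6 + F^{3} + 5 F\right) F + 1 = F \left(-6 + F^{3} + 5 F\right) + 1 = 1 + F \left(-6 + F^{3} + 5 F\right)$)
$X{\left(\frac{u}{34} - \frac{24}{27},-27 \right)} - 1176 = \left(1 + \left(\frac{29}{34} - \frac{24}{27}\right) \left(-6 + \left(\frac{29}{34} - \frac{24}{27}\right)^{3} + 5 \left(\frac{29}{34} - \frac{24}{27}\right)\right)\right) - 1176 = \left(1 + \left(29 \cdot \frac{1}{34} - \frac{8}{9}\right) \left(-6 + \left(29 \cdot \frac{1}{34} - \frac{8}{9}\right)^{3} + 5 \left(29 \cdot \frac{1}{34} - \frac{8}{9}\right)\right)\right) - 1176 = \left(1 + \left(\frac{29}{34} - \frac{8}{9}\right) \left(-6 + \left(\frac{29}{34} - \frac{8}{9}\right)^{3} + 5 \left(\frac{29}{34} - \frac{8}{9}\right)\right)\right) - 1176 = \left(1 - \frac{11 \left(-6 + \left(- \frac{11}{306}\right)^{3} + 5 \left(- \frac{11}{306}\right)\right)}{306}\right) - 1176 = \left(1 - \frac{11 \left(-6 - \frac{1331}{28652616} - \frac{55}{306}\right)}{306}\right) - 1176 = \left(1 - - \frac{1947737077}{8767700496}\right) - 1176 = \left(1 + \frac{1947737077}{8767700496}\right) - 1176 = \frac{10715437573}{8767700496} - 1176 = - \frac{10300100345723}{8767700496}$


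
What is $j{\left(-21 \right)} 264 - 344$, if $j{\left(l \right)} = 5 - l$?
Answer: $6520$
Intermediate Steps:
$j{\left(-21 \right)} 264 - 344 = \left(5 - -21\right) 264 - 344 = \left(5 + 21\right) 264 - 344 = 26 \cdot 264 - 344 = 6864 - 344 = 6520$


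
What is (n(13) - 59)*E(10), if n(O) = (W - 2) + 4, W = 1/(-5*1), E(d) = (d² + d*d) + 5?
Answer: -11726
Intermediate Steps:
E(d) = 5 + 2*d² (E(d) = (d² + d²) + 5 = 2*d² + 5 = 5 + 2*d²)
W = -⅕ (W = 1/(-5) = -⅕ ≈ -0.20000)
n(O) = 9/5 (n(O) = (-⅕ - 2) + 4 = -11/5 + 4 = 9/5)
(n(13) - 59)*E(10) = (9/5 - 59)*(5 + 2*10²) = -286*(5 + 2*100)/5 = -286*(5 + 200)/5 = -286/5*205 = -11726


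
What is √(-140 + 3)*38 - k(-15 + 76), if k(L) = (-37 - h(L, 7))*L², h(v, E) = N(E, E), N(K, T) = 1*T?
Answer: 163724 + 38*I*√137 ≈ 1.6372e+5 + 444.78*I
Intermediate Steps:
N(K, T) = T
h(v, E) = E
k(L) = -44*L² (k(L) = (-37 - 1*7)*L² = (-37 - 7)*L² = -44*L²)
√(-140 + 3)*38 - k(-15 + 76) = √(-140 + 3)*38 - (-44)*(-15 + 76)² = √(-137)*38 - (-44)*61² = (I*√137)*38 - (-44)*3721 = 38*I*√137 - 1*(-163724) = 38*I*√137 + 163724 = 163724 + 38*I*√137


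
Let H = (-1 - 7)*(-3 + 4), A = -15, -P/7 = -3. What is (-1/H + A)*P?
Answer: -2499/8 ≈ -312.38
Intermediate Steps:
P = 21 (P = -7*(-3) = 21)
H = -8 (H = -8*1 = -8)
(-1/H + A)*P = (-1/(-8) - 15)*21 = (-1*(-⅛) - 15)*21 = (⅛ - 15)*21 = -119/8*21 = -2499/8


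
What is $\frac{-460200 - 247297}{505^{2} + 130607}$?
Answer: $- \frac{707497}{385632} \approx -1.8346$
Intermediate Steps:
$\frac{-460200 - 247297}{505^{2} + 130607} = - \frac{707497}{255025 + 130607} = - \frac{707497}{385632}$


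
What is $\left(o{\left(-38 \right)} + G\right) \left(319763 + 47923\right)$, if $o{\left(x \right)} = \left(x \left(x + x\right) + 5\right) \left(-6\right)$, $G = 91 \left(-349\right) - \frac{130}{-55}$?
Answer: $-18058764186$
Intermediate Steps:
$G = - \frac{349323}{11}$ ($G = -31759 - - \frac{26}{11} = -31759 + \frac{26}{11} = - \frac{349323}{11} \approx -31757.0$)
$o{\left(x \right)} = -30 - 12 x^{2}$ ($o{\left(x \right)} = \left(x 2 x + 5\right) \left(-6\right) = \left(2 x^{2} + 5\right) \left(-6\right) = \left(5 + 2 x^{2}\right) \left(-6\right) = -30 - 12 x^{2}$)
$\left(o{\left(-38 \right)} + G\right) \left(319763 + 47923\right) = \left(\left(-30 - 12 \left(-38\right)^{2}\right) - \frac{349323}{11}\right) \left(319763 + 47923\right) = \left(\left(-30 - 17328\right) - \frac{349323}{11}\right) 367686 = \left(-17358 - \frac{349323}{11}\right) 367686 = \left(- \frac{540261}{11}\right) 367686 = -18058764186$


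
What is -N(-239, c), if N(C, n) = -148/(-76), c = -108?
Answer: -37/19 ≈ -1.9474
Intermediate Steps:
N(C, n) = 37/19 (N(C, n) = -148*(-1/76) = 37/19)
-N(-239, c) = -1*37/19 = -37/19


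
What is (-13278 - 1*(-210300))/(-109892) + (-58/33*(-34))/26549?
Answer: -86198808275/48139124682 ≈ -1.7906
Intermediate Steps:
(-13278 - 1*(-210300))/(-109892) + (-58/33*(-34))/26549 = (-13278 + 210300)*(-1/109892) + (-58*1/33*(-34))*(1/26549) = 197022*(-1/109892) - 58/33*(-34)*(1/26549) = -98511/54946 + (1972/33)*(1/26549) = -98511/54946 + 1972/876117 = -86198808275/48139124682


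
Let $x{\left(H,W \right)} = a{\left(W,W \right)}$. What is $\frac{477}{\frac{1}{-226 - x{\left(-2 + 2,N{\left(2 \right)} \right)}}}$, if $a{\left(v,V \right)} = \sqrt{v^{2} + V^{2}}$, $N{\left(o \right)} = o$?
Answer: $-107802 - 954 \sqrt{2} \approx -1.0915 \cdot 10^{5}$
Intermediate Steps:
$a{\left(v,V \right)} = \sqrt{V^{2} + v^{2}}$
$x{\left(H,W \right)} = \sqrt{2} \sqrt{W^{2}}$ ($x{\left(H,W \right)} = \sqrt{W^{2} + W^{2}} = \sqrt{2 W^{2}} = \sqrt{2} \sqrt{W^{2}}$)
$\frac{477}{\frac{1}{-226 - x{\left(-2 + 2,N{\left(2 \right)} \right)}}} = \frac{477}{\frac{1}{-226 - \sqrt{2} \sqrt{2^{2}}}} = \frac{477}{\frac{1}{-226 - \sqrt{2} \sqrt{4}}} = \frac{477}{\frac{1}{-226 - \sqrt{2} \cdot 2}} = \frac{477}{\frac{1}{-226 - 2 \sqrt{2}}} = 477 \left(-226 - 2 \sqrt{2}\right) = -107802 - 954 \sqrt{2}$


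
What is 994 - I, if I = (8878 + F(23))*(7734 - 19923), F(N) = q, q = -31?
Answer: 107837077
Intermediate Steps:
F(N) = -31
I = -107836083 (I = (8878 - 31)*(7734 - 19923) = 8847*(-12189) = -107836083)
994 - I = 994 - 1*(-107836083) = 994 + 107836083 = 107837077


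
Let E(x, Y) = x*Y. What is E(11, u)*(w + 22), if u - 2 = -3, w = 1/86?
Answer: -20823/86 ≈ -242.13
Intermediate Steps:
w = 1/86 ≈ 0.011628
u = -1 (u = 2 - 3 = -1)
E(x, Y) = Y*x
E(11, u)*(w + 22) = (-1*11)*(1/86 + 22) = -11*1893/86 = -20823/86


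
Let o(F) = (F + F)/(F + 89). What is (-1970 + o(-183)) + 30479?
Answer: 1340106/47 ≈ 28513.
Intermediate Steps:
o(F) = 2*F/(89 + F) (o(F) = (2*F)/(89 + F) = 2*F/(89 + F))
(-1970 + o(-183)) + 30479 = (-1970 + 2*(-183)/(89 - 183)) + 30479 = (-1970 + 2*(-183)/(-94)) + 30479 = (-1970 + 2*(-183)*(-1/94)) + 30479 = (-1970 + 183/47) + 30479 = -92407/47 + 30479 = 1340106/47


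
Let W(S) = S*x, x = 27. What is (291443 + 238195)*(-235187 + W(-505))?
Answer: -131785586436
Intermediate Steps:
W(S) = 27*S (W(S) = S*27 = 27*S)
(291443 + 238195)*(-235187 + W(-505)) = (291443 + 238195)*(-235187 + 27*(-505)) = 529638*(-235187 - 13635) = 529638*(-248822) = -131785586436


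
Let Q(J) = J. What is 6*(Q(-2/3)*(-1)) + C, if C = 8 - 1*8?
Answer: 4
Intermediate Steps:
C = 0 (C = 8 - 8 = 0)
6*(Q(-2/3)*(-1)) + C = 6*(-2/3*(-1)) + 0 = 6*(-2*⅓*(-1)) + 0 = 6*(-⅔*(-1)) + 0 = 6*(⅔) + 0 = 4 + 0 = 4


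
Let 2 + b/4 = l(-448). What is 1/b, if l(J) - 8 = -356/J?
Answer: 28/761 ≈ 0.036794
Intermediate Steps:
l(J) = 8 - 356/J
b = 761/28 (b = -8 + 4*(8 - 356/(-448)) = -8 + 4*(8 - 356*(-1/448)) = -8 + 4*(8 + 89/112) = -8 + 4*(985/112) = -8 + 985/28 = 761/28 ≈ 27.179)
1/b = 1/(761/28) = 28/761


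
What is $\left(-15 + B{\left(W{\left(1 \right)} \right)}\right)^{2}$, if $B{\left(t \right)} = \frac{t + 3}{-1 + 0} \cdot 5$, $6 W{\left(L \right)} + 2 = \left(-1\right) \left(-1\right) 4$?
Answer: $\frac{9025}{9} \approx 1002.8$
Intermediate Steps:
$W{\left(L \right)} = \frac{1}{3}$ ($W{\left(L \right)} = - \frac{1}{3} + \frac{\left(-1\right) \left(-1\right) 4}{6} = - \frac{1}{3} + \frac{1 \cdot 4}{6} = - \frac{1}{3} + \frac{1}{6} \cdot 4 = - \frac{1}{3} + \frac{2}{3} = \frac{1}{3}$)
$B{\left(t \right)} = -15 - 5 t$ ($B{\left(t \right)} = \frac{3 + t}{-1} \cdot 5 = \left(3 + t\right) \left(-1\right) 5 = \left(-3 - t\right) 5 = -15 - 5 t$)
$\left(-15 + B{\left(W{\left(1 \right)} \right)}\right)^{2} = \left(-15 - \frac{50}{3}\right)^{2} = \left(- \frac{95}{3}\right)^{2} = \frac{9025}{9}$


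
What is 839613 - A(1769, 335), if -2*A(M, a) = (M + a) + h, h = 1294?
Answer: 841312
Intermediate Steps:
A(M, a) = -647 - M/2 - a/2 (A(M, a) = -((M + a) + 1294)/2 = -(1294 + M + a)/2 = -647 - M/2 - a/2)
839613 - A(1769, 335) = 839613 - (-647 - ½*1769 - ½*335) = 839613 - (-647 - 1769/2 - 335/2) = 839613 - 1*(-1699) = 839613 + 1699 = 841312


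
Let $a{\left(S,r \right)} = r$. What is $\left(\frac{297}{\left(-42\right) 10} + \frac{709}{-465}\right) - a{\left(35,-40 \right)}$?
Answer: $\frac{491741}{13020} \approx 37.768$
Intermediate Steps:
$\left(\frac{297}{\left(-42\right) 10} + \frac{709}{-465}\right) - a{\left(35,-40 \right)} = \left(\frac{297}{\left(-42\right) 10} + \frac{709}{-465}\right) - -40 = \left(\frac{297}{-420} + 709 \left(- \frac{1}{465}\right)\right) + 40 = \left(297 \left(- \frac{1}{420}\right) - \frac{709}{465}\right) + 40 = \left(- \frac{99}{140} - \frac{709}{465}\right) + 40 = - \frac{29059}{13020} + 40 = \frac{491741}{13020}$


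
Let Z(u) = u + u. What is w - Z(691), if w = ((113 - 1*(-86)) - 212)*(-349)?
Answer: 3155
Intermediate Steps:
Z(u) = 2*u
w = 4537 (w = ((113 + 86) - 212)*(-349) = (199 - 212)*(-349) = -13*(-349) = 4537)
w - Z(691) = 4537 - 2*691 = 4537 - 1*1382 = 4537 - 1382 = 3155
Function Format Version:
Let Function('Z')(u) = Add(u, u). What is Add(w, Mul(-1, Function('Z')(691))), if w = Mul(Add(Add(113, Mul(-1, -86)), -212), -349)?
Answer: 3155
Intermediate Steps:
Function('Z')(u) = Mul(2, u)
w = 4537 (w = Mul(Add(Add(113, 86), -212), -349) = Mul(Add(199, -212), -349) = Mul(-13, -349) = 4537)
Add(w, Mul(-1, Function('Z')(691))) = Add(4537, Mul(-1, Mul(2, 691))) = Add(4537, Mul(-1, 1382)) = Add(4537, -1382) = 3155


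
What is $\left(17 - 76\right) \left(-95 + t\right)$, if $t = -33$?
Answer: $7552$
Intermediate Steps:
$\left(17 - 76\right) \left(-95 + t\right) = \left(17 - 76\right) \left(-95 - 33\right) = \left(-59\right) \left(-128\right) = 7552$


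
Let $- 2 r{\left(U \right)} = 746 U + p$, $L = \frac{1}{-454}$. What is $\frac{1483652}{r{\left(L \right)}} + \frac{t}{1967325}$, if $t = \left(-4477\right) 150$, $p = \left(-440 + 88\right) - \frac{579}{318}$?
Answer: $\frac{1872797636040846}{224358280963} \approx 8347.3$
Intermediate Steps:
$p = - \frac{37505}{106}$ ($p = -352 - \frac{193}{106} = - \frac{37505}{106} \approx -353.82$)
$L = - \frac{1}{454} \approx -0.0022026$
$r{\left(U \right)} = \frac{37505}{212} - 373 U$ ($r{\left(U \right)} = - \frac{746 U - \frac{37505}{106}}{2} = - \frac{- \frac{37505}{106} + 746 U}{2} = \frac{37505}{212} - 373 U$)
$t = -671550$
$\frac{1483652}{r{\left(L \right)}} + \frac{t}{1967325} = \frac{1483652}{\frac{37505}{212} - - \frac{373}{454}} - \frac{671550}{1967325} = \frac{1483652}{\frac{37505}{212} + \frac{373}{454}} - \frac{8954}{26231} = \frac{1483652}{\frac{8553173}{48124}} - \frac{8954}{26231} = 1483652 \cdot \frac{48124}{8553173} - \frac{8954}{26231} = \frac{71399268848}{8553173} - \frac{8954}{26231} = \frac{1872797636040846}{224358280963}$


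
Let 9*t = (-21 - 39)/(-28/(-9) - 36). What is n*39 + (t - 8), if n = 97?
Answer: 279365/74 ≈ 3775.2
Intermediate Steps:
t = 15/74 (t = ((-21 - 39)/(-28/(-9) - 36))/9 = (-60/(-28*(-1/9) - 36))/9 = (-60/(28/9 - 36))/9 = (-60/(-296/9))/9 = (-60*(-9/296))/9 = (1/9)*(135/74) = 15/74 ≈ 0.20270)
n*39 + (t - 8) = 97*39 + (15/74 - 8) = 3783 - 577/74 = 279365/74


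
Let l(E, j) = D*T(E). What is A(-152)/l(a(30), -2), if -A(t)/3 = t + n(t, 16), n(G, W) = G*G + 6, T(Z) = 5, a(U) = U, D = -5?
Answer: 68874/25 ≈ 2755.0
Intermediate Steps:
n(G, W) = 6 + G² (n(G, W) = G² + 6 = 6 + G²)
A(t) = -18 - 3*t - 3*t² (A(t) = -3*(t + (6 + t²)) = -3*(6 + t + t²) = -18 - 3*t - 3*t²)
l(E, j) = -25 (l(E, j) = -5*5 = -25)
A(-152)/l(a(30), -2) = (-18 - 3*(-152) - 3*(-152)²)/(-25) = (-18 + 456 - 3*23104)*(-1/25) = (-18 + 456 - 69312)*(-1/25) = -68874*(-1/25) = 68874/25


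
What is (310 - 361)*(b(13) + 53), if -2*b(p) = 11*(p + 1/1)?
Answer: 1224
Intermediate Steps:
b(p) = -11/2 - 11*p/2 (b(p) = -11*(p + 1/1)/2 = -11*(p + 1)/2 = -11*(1 + p)/2 = -(11 + 11*p)/2 = -11/2 - 11*p/2)
(310 - 361)*(b(13) + 53) = (310 - 361)*((-11/2 - 11/2*13) + 53) = -51*((-11/2 - 143/2) + 53) = -51*(-77 + 53) = -51*(-24) = 1224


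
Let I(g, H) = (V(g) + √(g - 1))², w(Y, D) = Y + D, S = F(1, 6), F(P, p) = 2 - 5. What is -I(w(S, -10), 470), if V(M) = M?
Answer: -155 + 26*I*√14 ≈ -155.0 + 97.283*I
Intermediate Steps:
F(P, p) = -3
S = -3
w(Y, D) = D + Y
I(g, H) = (g + √(-1 + g))² (I(g, H) = (g + √(g - 1))² = (g + √(-1 + g))²)
-I(w(S, -10), 470) = -((-10 - 3) + √(-1 + (-10 - 3)))² = -(-13 + √(-1 - 13))² = -(-13 + √(-14))² = -(-13 + I*√14)²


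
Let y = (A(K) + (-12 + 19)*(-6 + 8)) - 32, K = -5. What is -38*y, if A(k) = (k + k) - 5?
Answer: 1254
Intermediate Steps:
A(k) = -5 + 2*k (A(k) = 2*k - 5 = -5 + 2*k)
y = -33 (y = ((-5 + 2*(-5)) + (-12 + 19)*(-6 + 8)) - 32 = ((-5 - 10) + 7*2) - 32 = (-15 + 14) - 32 = -1 - 32 = -33)
-38*y = -38*(-33) = 1254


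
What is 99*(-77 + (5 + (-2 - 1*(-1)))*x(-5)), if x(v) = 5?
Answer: -5643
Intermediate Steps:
99*(-77 + (5 + (-2 - 1*(-1)))*x(-5)) = 99*(-77 + (5 + (-2 - 1*(-1)))*5) = 99*(-77 + (5 + (-2 + 1))*5) = 99*(-77 + (5 - 1)*5) = 99*(-77 + 4*5) = 99*(-77 + 20) = 99*(-57) = -5643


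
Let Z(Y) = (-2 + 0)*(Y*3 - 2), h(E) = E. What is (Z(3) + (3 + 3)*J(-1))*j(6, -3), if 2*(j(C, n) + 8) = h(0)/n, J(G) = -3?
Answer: 256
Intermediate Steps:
Z(Y) = 4 - 6*Y (Z(Y) = -2*(3*Y - 2) = -2*(-2 + 3*Y) = 4 - 6*Y)
j(C, n) = -8 (j(C, n) = -8 + (0/n)/2 = -8 + (½)*0 = -8 + 0 = -8)
(Z(3) + (3 + 3)*J(-1))*j(6, -3) = ((4 - 6*3) + (3 + 3)*(-3))*(-8) = ((4 - 18) + 6*(-3))*(-8) = (-14 - 18)*(-8) = -32*(-8) = 256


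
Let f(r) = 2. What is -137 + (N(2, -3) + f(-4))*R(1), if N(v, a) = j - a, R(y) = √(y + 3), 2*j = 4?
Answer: -123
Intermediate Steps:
j = 2 (j = (½)*4 = 2)
R(y) = √(3 + y)
N(v, a) = 2 - a
-137 + (N(2, -3) + f(-4))*R(1) = -137 + ((2 - 1*(-3)) + 2)*√(3 + 1) = -137 + ((2 + 3) + 2)*√4 = -137 + (5 + 2)*2 = -137 + 7*2 = -137 + 14 = -123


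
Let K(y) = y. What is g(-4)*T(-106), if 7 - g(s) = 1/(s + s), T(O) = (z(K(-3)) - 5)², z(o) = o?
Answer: 456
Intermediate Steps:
T(O) = 64 (T(O) = (-3 - 5)² = (-8)² = 64)
g(s) = 7 - 1/(2*s) (g(s) = 7 - 1/(s + s) = 7 - 1/(2*s))
g(-4)*T(-106) = (7 - ½/(-4))*64 = (7 - ½*(-¼))*64 = (7 + ⅛)*64 = (57/8)*64 = 456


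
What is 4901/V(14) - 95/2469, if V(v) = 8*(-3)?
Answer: -1344761/6584 ≈ -204.25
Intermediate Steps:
V(v) = -24
4901/V(14) - 95/2469 = 4901/(-24) - 95/2469 = 4901*(-1/24) - 95*1/2469 = -4901/24 - 95/2469 = -1344761/6584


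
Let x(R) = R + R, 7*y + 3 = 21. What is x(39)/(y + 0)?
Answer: 91/3 ≈ 30.333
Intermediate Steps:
y = 18/7 (y = -3/7 + (⅐)*21 = -3/7 + 3 = 18/7 ≈ 2.5714)
x(R) = 2*R
x(39)/(y + 0) = (2*39)/(18/7 + 0) = 78/(18/7) = 78*(7/18) = 91/3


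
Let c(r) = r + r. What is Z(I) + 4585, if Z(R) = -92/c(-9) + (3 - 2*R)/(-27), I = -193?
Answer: 123544/27 ≈ 4575.7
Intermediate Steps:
c(r) = 2*r
Z(R) = 5 + 2*R/27 (Z(R) = -92/(2*(-9)) + (3 - 2*R)/(-27) = -92/(-18) + (3 - 2*R)*(-1/27) = -92*(-1/18) + (-1/9 + 2*R/27) = 46/9 + (-1/9 + 2*R/27) = 5 + 2*R/27)
Z(I) + 4585 = (5 + (2/27)*(-193)) + 4585 = (5 - 386/27) + 4585 = -251/27 + 4585 = 123544/27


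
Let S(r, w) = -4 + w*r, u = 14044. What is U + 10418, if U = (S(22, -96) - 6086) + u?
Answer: 16260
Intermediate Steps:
S(r, w) = -4 + r*w
U = 5842 (U = ((-4 + 22*(-96)) - 6086) + 14044 = ((-4 - 2112) - 6086) + 14044 = (-2116 - 6086) + 14044 = -8202 + 14044 = 5842)
U + 10418 = 5842 + 10418 = 16260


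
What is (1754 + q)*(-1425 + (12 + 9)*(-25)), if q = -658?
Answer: -2137200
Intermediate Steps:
(1754 + q)*(-1425 + (12 + 9)*(-25)) = (1754 - 658)*(-1425 + (12 + 9)*(-25)) = 1096*(-1425 + 21*(-25)) = 1096*(-1425 - 525) = 1096*(-1950) = -2137200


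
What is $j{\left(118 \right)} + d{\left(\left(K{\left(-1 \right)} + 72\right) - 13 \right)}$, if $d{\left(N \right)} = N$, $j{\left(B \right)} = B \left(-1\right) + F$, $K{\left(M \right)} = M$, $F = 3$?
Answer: $-57$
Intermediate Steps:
$j{\left(B \right)} = 3 - B$ ($j{\left(B \right)} = B \left(-1\right) + 3 = - B + 3 = 3 - B$)
$j{\left(118 \right)} + d{\left(\left(K{\left(-1 \right)} + 72\right) - 13 \right)} = \left(3 - 118\right) + \left(\left(-1 + 72\right) - 13\right) = \left(3 - 118\right) + \left(71 - 13\right) = -115 + 58 = -57$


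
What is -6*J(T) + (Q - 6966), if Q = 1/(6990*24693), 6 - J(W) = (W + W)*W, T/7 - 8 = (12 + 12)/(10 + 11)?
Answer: 7275261550501/172604070 ≈ 42150.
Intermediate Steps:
T = 64 (T = 56 + 7*((12 + 12)/(10 + 11)) = 56 + 7*(24/21) = 56 + 7*(24*(1/21)) = 56 + 7*(8/7) = 56 + 8 = 64)
J(W) = 6 - 2*W² (J(W) = 6 - (W + W)*W = 6 - 2*W*W = 6 - 2*W²)
Q = 1/172604070 (Q = (1/6990)*(1/24693) = 1/172604070 ≈ 5.7936e-9)
-6*J(T) + (Q - 6966) = -6*(6 - 2*64²) + (1/172604070 - 6966) = -6*(6 - 2*4096) - 1202359951619/172604070 = -6*(6 - 8192) - 1202359951619/172604070 = -6*(-8186) - 1202359951619/172604070 = 49116 - 1202359951619/172604070 = 7275261550501/172604070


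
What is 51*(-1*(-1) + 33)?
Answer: 1734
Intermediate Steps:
51*(-1*(-1) + 33) = 51*(1 + 33) = 51*34 = 1734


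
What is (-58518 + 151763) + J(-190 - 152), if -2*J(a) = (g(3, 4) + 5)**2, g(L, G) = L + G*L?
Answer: 93045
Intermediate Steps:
J(a) = -200 (J(a) = -(3*(1 + 4) + 5)**2/2 = -(3*5 + 5)**2/2 = -(15 + 5)**2/2 = -1/2*20**2 = -1/2*400 = -200)
(-58518 + 151763) + J(-190 - 152) = (-58518 + 151763) - 200 = 93245 - 200 = 93045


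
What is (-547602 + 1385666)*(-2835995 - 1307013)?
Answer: -3472105856512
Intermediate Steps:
(-547602 + 1385666)*(-2835995 - 1307013) = 838064*(-4143008) = -3472105856512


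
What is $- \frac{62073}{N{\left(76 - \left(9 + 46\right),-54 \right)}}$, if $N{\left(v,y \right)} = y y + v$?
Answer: $- \frac{1881}{89} \approx -21.135$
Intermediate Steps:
$N{\left(v,y \right)} = v + y^{2}$ ($N{\left(v,y \right)} = y^{2} + v = v + y^{2}$)
$- \frac{62073}{N{\left(76 - \left(9 + 46\right),-54 \right)}} = - \frac{62073}{\left(76 - \left(9 + 46\right)\right) + \left(-54\right)^{2}} = - \frac{62073}{\left(76 - 55\right) + 2916} = - \frac{62073}{21 + 2916} = - \frac{62073}{2937} = \left(-62073\right) \frac{1}{2937} = - \frac{1881}{89}$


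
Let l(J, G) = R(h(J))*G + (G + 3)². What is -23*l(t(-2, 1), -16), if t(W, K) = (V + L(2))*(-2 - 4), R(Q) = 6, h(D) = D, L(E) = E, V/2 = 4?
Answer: -1679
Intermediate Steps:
V = 8 (V = 2*4 = 8)
t(W, K) = -60 (t(W, K) = (8 + 2)*(-2 - 4) = 10*(-6) = -60)
l(J, G) = (3 + G)² + 6*G (l(J, G) = 6*G + (G + 3)² = 6*G + (3 + G)² = (3 + G)² + 6*G)
-23*l(t(-2, 1), -16) = -23*((3 - 16)² + 6*(-16)) = -23*((-13)² - 96) = -23*(169 - 96) = -23*73 = -1679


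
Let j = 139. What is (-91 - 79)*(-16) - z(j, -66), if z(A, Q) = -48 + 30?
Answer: 2738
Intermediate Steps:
z(A, Q) = -18
(-91 - 79)*(-16) - z(j, -66) = (-91 - 79)*(-16) - 1*(-18) = -170*(-16) + 18 = 2720 + 18 = 2738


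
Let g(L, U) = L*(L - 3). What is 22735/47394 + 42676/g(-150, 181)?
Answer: 141353033/60427350 ≈ 2.3392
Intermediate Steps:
g(L, U) = L*(-3 + L)
22735/47394 + 42676/g(-150, 181) = 22735/47394 + 42676/((-150*(-3 - 150))) = 22735*(1/47394) + 42676/((-150*(-153))) = 22735/47394 + 42676/22950 = 22735/47394 + 42676*(1/22950) = 22735/47394 + 21338/11475 = 141353033/60427350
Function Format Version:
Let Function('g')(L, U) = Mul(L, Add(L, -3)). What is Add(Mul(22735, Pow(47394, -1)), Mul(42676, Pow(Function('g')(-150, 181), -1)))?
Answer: Rational(141353033, 60427350) ≈ 2.3392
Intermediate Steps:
Function('g')(L, U) = Mul(L, Add(-3, L))
Add(Mul(22735, Pow(47394, -1)), Mul(42676, Pow(Function('g')(-150, 181), -1))) = Add(Mul(22735, Pow(47394, -1)), Mul(42676, Pow(Mul(-150, Add(-3, -150)), -1))) = Add(Mul(22735, Rational(1, 47394)), Mul(42676, Pow(Mul(-150, -153), -1))) = Add(Rational(22735, 47394), Mul(42676, Pow(22950, -1))) = Add(Rational(22735, 47394), Mul(42676, Rational(1, 22950))) = Add(Rational(22735, 47394), Rational(21338, 11475)) = Rational(141353033, 60427350)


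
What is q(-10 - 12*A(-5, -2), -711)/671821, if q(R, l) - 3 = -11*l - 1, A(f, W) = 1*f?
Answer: 7823/671821 ≈ 0.011644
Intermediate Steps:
A(f, W) = f
q(R, l) = 2 - 11*l (q(R, l) = 3 + (-11*l - 1) = 3 + (-1 - 11*l) = 2 - 11*l)
q(-10 - 12*A(-5, -2), -711)/671821 = (2 - 11*(-711))/671821 = (2 + 7821)*(1/671821) = 7823*(1/671821) = 7823/671821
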